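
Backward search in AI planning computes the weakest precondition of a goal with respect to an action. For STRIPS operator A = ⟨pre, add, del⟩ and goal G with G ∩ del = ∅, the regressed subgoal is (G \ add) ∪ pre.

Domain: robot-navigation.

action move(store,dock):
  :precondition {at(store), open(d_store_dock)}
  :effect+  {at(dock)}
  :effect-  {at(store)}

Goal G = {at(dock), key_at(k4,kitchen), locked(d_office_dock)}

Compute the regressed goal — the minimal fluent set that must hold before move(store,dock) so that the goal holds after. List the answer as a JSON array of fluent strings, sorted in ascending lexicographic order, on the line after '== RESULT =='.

Compute (G \ add) ∪ pre:
  G ∩ del = {}  (empty — regression defined)
  G \ add = {at(dock), key_at(k4,kitchen), locked(d_office_dock)} \ {at(dock)} = {key_at(k4,kitchen), locked(d_office_dock)}
  ∪ pre   = {key_at(k4,kitchen), locked(d_office_dock)} ∪ {at(store), open(d_store_dock)}
          = {at(store), key_at(k4,kitchen), locked(d_office_dock), open(d_store_dock)}

== RESULT ==
["at(store)", "key_at(k4,kitchen)", "locked(d_office_dock)", "open(d_store_dock)"]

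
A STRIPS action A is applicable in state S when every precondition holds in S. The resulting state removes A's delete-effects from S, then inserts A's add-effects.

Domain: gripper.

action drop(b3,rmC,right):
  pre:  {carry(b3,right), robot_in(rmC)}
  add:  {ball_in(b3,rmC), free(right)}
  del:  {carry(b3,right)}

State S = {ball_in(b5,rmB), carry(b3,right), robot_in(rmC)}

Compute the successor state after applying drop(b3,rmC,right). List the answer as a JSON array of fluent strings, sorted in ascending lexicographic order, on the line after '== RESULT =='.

Compute (S \ del) ∪ add:
  pre ⊆ S: {carry(b3,right), robot_in(rmC)} ⊆ S  — applicable
  S \ del = {ball_in(b5,rmB), robot_in(rmC)}
  ∪ add   = {ball_in(b3,rmC), ball_in(b5,rmB), free(right), robot_in(rmC)}

== RESULT ==
["ball_in(b3,rmC)", "ball_in(b5,rmB)", "free(right)", "robot_in(rmC)"]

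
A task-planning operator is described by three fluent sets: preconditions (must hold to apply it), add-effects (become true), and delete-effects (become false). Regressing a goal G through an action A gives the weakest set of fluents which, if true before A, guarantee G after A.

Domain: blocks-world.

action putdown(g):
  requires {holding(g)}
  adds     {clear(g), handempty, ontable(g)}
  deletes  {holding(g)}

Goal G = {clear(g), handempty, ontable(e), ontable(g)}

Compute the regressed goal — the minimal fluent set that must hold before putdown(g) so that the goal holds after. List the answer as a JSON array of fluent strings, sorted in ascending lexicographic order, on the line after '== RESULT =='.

Regress:
  G ∩ del = {}  (empty — regression defined)
  G \ add = {clear(g), handempty, ontable(e), ontable(g)} \ {clear(g), handempty, ontable(g)} = {ontable(e)}
  ∪ pre   = {ontable(e)} ∪ {holding(g)}
          = {holding(g), ontable(e)}

== RESULT ==
["holding(g)", "ontable(e)"]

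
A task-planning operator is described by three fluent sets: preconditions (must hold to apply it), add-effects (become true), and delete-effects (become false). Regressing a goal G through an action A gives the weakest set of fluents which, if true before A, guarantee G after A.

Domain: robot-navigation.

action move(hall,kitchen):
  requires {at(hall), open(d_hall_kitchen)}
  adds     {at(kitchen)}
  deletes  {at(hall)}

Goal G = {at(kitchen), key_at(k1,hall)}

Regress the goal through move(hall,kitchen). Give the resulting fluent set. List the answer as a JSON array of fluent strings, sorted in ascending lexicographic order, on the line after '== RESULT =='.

Regress:
  G ∩ del = {}  (empty — regression defined)
  G \ add = {at(kitchen), key_at(k1,hall)} \ {at(kitchen)} = {key_at(k1,hall)}
  ∪ pre   = {key_at(k1,hall)} ∪ {at(hall), open(d_hall_kitchen)}
          = {at(hall), key_at(k1,hall), open(d_hall_kitchen)}

== RESULT ==
["at(hall)", "key_at(k1,hall)", "open(d_hall_kitchen)"]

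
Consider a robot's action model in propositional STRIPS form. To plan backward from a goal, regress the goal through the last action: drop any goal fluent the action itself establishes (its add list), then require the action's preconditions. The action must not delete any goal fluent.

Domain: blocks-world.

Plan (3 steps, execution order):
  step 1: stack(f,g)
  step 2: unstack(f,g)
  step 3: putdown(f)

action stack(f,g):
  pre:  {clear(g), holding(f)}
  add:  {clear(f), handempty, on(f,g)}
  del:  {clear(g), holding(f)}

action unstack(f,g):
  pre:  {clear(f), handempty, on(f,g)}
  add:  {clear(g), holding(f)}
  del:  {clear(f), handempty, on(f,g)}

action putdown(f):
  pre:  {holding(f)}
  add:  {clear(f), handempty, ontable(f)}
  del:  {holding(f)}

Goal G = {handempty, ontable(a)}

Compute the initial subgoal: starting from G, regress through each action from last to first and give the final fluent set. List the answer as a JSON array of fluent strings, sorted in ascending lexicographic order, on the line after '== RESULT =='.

Work backward from the goal:
  through step 3 (putdown(f)): drop {handempty}, keep {ontable(a)}, require {holding(f)}
    → {holding(f), ontable(a)}
  through step 2 (unstack(f,g)): drop {holding(f)}, keep {ontable(a)}, require {clear(f), handempty, on(f,g)}
    → {clear(f), handempty, on(f,g), ontable(a)}
  through step 1 (stack(f,g)): drop {clear(f), handempty, on(f,g)}, keep {ontable(a)}, require {clear(g), holding(f)}
    → {clear(g), holding(f), ontable(a)}

== RESULT ==
["clear(g)", "holding(f)", "ontable(a)"]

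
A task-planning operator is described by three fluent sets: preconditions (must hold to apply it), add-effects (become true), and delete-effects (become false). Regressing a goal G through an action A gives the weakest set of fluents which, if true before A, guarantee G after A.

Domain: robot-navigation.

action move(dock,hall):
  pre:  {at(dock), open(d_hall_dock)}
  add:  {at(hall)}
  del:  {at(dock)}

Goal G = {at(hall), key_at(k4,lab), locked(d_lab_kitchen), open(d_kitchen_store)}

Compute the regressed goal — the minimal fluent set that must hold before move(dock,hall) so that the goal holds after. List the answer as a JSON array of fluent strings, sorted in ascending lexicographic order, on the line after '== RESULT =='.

Compute (G \ add) ∪ pre:
  G ∩ del = {}  (empty — regression defined)
  G \ add = {at(hall), key_at(k4,lab), locked(d_lab_kitchen), open(d_kitchen_store)} \ {at(hall)} = {key_at(k4,lab), locked(d_lab_kitchen), open(d_kitchen_store)}
  ∪ pre   = {key_at(k4,lab), locked(d_lab_kitchen), open(d_kitchen_store)} ∪ {at(dock), open(d_hall_dock)}
          = {at(dock), key_at(k4,lab), locked(d_lab_kitchen), open(d_hall_dock), open(d_kitchen_store)}

== RESULT ==
["at(dock)", "key_at(k4,lab)", "locked(d_lab_kitchen)", "open(d_hall_dock)", "open(d_kitchen_store)"]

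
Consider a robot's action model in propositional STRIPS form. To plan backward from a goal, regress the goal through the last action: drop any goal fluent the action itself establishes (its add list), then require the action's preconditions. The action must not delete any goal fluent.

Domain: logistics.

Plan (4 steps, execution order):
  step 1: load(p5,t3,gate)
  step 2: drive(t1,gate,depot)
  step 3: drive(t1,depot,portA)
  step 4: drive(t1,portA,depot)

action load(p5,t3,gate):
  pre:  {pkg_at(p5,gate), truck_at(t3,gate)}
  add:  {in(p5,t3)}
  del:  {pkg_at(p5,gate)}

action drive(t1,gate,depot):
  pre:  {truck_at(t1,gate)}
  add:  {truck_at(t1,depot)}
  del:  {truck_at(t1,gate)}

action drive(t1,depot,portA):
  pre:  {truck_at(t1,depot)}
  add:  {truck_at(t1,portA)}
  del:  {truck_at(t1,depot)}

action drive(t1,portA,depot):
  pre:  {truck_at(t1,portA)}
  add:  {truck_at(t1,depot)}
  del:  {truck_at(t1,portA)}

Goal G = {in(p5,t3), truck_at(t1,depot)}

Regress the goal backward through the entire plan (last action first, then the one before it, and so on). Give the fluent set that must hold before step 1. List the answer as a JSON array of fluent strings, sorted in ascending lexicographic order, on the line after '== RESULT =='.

Regress step by step:
  through step 4 (drive(t1,portA,depot)): drop {truck_at(t1,depot)}, keep {in(p5,t3)}, require {truck_at(t1,portA)}
    → {in(p5,t3), truck_at(t1,portA)}
  through step 3 (drive(t1,depot,portA)): drop {truck_at(t1,portA)}, keep {in(p5,t3)}, require {truck_at(t1,depot)}
    → {in(p5,t3), truck_at(t1,depot)}
  through step 2 (drive(t1,gate,depot)): drop {truck_at(t1,depot)}, keep {in(p5,t3)}, require {truck_at(t1,gate)}
    → {in(p5,t3), truck_at(t1,gate)}
  through step 1 (load(p5,t3,gate)): drop {in(p5,t3)}, keep {truck_at(t1,gate)}, require {pkg_at(p5,gate), truck_at(t3,gate)}
    → {pkg_at(p5,gate), truck_at(t1,gate), truck_at(t3,gate)}

== RESULT ==
["pkg_at(p5,gate)", "truck_at(t1,gate)", "truck_at(t3,gate)"]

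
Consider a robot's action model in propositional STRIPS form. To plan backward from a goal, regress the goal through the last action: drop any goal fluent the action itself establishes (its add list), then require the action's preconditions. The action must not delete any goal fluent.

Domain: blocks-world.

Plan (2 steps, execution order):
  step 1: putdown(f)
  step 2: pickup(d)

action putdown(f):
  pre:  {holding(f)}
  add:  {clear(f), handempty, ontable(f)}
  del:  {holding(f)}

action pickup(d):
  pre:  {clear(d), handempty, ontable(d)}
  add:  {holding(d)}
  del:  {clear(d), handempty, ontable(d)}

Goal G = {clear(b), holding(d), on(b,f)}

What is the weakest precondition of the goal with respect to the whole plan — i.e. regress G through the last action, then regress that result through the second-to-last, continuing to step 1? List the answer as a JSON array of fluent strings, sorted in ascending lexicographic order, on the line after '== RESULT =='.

Work backward from the goal:
  through step 2 (pickup(d)): drop {holding(d)}, keep {clear(b), on(b,f)}, require {clear(d), handempty, ontable(d)}
    → {clear(b), clear(d), handempty, on(b,f), ontable(d)}
  through step 1 (putdown(f)): drop {handempty}, keep {clear(b), clear(d), on(b,f), ontable(d)}, require {holding(f)}
    → {clear(b), clear(d), holding(f), on(b,f), ontable(d)}

== RESULT ==
["clear(b)", "clear(d)", "holding(f)", "on(b,f)", "ontable(d)"]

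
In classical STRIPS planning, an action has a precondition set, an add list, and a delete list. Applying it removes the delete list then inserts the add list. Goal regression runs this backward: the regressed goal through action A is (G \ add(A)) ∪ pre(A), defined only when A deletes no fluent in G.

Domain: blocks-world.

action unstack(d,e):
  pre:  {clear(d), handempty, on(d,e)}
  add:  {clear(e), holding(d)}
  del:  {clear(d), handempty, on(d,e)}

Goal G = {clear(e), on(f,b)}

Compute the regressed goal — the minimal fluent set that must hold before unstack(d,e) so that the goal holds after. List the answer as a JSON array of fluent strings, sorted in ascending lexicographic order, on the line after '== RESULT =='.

Regress:
  G ∩ del = {}  (empty — regression defined)
  G \ add = {clear(e), on(f,b)} \ {clear(e), holding(d)} = {on(f,b)}
  ∪ pre   = {on(f,b)} ∪ {clear(d), handempty, on(d,e)}
          = {clear(d), handempty, on(d,e), on(f,b)}

== RESULT ==
["clear(d)", "handempty", "on(d,e)", "on(f,b)"]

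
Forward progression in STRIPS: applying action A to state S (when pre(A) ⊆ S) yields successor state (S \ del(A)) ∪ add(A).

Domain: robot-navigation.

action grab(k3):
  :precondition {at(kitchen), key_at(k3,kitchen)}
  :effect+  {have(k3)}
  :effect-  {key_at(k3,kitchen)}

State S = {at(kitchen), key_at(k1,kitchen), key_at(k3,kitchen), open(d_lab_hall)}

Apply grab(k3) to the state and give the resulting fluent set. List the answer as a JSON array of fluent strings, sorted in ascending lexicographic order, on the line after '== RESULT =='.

Progress:
  pre ⊆ S: {at(kitchen), key_at(k3,kitchen)} ⊆ S  — applicable
  S \ del = {at(kitchen), key_at(k1,kitchen), open(d_lab_hall)}
  ∪ add   = {at(kitchen), have(k3), key_at(k1,kitchen), open(d_lab_hall)}

== RESULT ==
["at(kitchen)", "have(k3)", "key_at(k1,kitchen)", "open(d_lab_hall)"]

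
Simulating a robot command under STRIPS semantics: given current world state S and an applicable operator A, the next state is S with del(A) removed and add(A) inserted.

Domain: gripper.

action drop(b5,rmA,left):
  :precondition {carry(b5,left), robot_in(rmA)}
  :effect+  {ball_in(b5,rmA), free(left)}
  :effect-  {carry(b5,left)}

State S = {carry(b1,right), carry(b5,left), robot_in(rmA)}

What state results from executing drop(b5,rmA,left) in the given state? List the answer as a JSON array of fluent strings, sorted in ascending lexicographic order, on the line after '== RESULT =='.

Progress:
  pre ⊆ S: {carry(b5,left), robot_in(rmA)} ⊆ S  — applicable
  S \ del = {carry(b1,right), robot_in(rmA)}
  ∪ add   = {ball_in(b5,rmA), carry(b1,right), free(left), robot_in(rmA)}

== RESULT ==
["ball_in(b5,rmA)", "carry(b1,right)", "free(left)", "robot_in(rmA)"]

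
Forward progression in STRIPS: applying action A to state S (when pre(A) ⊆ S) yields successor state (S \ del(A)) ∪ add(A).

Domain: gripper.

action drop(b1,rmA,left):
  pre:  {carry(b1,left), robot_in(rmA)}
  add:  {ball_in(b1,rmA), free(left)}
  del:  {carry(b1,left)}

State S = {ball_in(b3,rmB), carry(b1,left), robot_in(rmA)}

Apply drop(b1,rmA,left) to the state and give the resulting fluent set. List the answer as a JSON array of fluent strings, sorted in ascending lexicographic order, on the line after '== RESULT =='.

Compute (S \ del) ∪ add:
  pre ⊆ S: {carry(b1,left), robot_in(rmA)} ⊆ S  — applicable
  S \ del = {ball_in(b3,rmB), robot_in(rmA)}
  ∪ add   = {ball_in(b1,rmA), ball_in(b3,rmB), free(left), robot_in(rmA)}

== RESULT ==
["ball_in(b1,rmA)", "ball_in(b3,rmB)", "free(left)", "robot_in(rmA)"]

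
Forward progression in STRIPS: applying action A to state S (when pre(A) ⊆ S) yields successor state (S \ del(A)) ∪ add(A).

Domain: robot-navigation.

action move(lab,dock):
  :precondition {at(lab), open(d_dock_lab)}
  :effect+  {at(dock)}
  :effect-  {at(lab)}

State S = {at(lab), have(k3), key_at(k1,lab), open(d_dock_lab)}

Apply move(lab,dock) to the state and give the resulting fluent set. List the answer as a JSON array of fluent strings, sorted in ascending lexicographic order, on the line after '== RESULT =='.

Progress:
  pre ⊆ S: {at(lab), open(d_dock_lab)} ⊆ S  — applicable
  S \ del = {have(k3), key_at(k1,lab), open(d_dock_lab)}
  ∪ add   = {at(dock), have(k3), key_at(k1,lab), open(d_dock_lab)}

== RESULT ==
["at(dock)", "have(k3)", "key_at(k1,lab)", "open(d_dock_lab)"]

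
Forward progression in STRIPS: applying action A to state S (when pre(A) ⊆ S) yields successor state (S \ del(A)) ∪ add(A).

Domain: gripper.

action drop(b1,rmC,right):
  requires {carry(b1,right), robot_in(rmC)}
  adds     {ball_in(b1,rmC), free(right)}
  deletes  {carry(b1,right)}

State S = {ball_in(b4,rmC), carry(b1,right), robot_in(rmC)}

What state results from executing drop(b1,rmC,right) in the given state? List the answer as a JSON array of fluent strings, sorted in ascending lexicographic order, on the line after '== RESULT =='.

Progress:
  pre ⊆ S: {carry(b1,right), robot_in(rmC)} ⊆ S  — applicable
  S \ del = {ball_in(b4,rmC), robot_in(rmC)}
  ∪ add   = {ball_in(b1,rmC), ball_in(b4,rmC), free(right), robot_in(rmC)}

== RESULT ==
["ball_in(b1,rmC)", "ball_in(b4,rmC)", "free(right)", "robot_in(rmC)"]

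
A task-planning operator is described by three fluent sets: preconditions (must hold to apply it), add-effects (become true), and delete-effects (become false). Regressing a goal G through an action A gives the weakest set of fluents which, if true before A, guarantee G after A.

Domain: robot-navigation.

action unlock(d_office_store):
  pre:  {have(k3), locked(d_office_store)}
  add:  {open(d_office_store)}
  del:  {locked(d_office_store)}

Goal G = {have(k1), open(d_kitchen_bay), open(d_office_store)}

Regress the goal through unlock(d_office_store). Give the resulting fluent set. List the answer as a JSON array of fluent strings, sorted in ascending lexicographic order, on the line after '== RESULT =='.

Compute (G \ add) ∪ pre:
  G ∩ del = {}  (empty — regression defined)
  G \ add = {have(k1), open(d_kitchen_bay), open(d_office_store)} \ {open(d_office_store)} = {have(k1), open(d_kitchen_bay)}
  ∪ pre   = {have(k1), open(d_kitchen_bay)} ∪ {have(k3), locked(d_office_store)}
          = {have(k1), have(k3), locked(d_office_store), open(d_kitchen_bay)}

== RESULT ==
["have(k1)", "have(k3)", "locked(d_office_store)", "open(d_kitchen_bay)"]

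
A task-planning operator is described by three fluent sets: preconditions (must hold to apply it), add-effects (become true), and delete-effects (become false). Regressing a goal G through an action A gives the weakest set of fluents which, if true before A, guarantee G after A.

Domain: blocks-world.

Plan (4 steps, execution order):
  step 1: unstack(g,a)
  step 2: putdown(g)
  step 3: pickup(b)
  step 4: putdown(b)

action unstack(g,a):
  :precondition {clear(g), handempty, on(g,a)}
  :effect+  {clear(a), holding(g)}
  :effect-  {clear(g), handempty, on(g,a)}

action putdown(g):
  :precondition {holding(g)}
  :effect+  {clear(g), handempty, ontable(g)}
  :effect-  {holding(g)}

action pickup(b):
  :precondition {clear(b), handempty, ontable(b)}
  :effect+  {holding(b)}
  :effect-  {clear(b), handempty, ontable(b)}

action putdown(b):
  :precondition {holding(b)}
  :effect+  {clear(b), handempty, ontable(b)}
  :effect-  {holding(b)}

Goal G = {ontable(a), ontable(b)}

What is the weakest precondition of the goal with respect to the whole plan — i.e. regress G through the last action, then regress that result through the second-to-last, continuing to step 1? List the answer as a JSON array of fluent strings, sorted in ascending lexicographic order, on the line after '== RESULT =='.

Work backward from the goal:
  through step 4 (putdown(b)): drop {ontable(b)}, keep {ontable(a)}, require {holding(b)}
    → {holding(b), ontable(a)}
  through step 3 (pickup(b)): drop {holding(b)}, keep {ontable(a)}, require {clear(b), handempty, ontable(b)}
    → {clear(b), handempty, ontable(a), ontable(b)}
  through step 2 (putdown(g)): drop {handempty}, keep {clear(b), ontable(a), ontable(b)}, require {holding(g)}
    → {clear(b), holding(g), ontable(a), ontable(b)}
  through step 1 (unstack(g,a)): drop {holding(g)}, keep {clear(b), ontable(a), ontable(b)}, require {clear(g), handempty, on(g,a)}
    → {clear(b), clear(g), handempty, on(g,a), ontable(a), ontable(b)}

== RESULT ==
["clear(b)", "clear(g)", "handempty", "on(g,a)", "ontable(a)", "ontable(b)"]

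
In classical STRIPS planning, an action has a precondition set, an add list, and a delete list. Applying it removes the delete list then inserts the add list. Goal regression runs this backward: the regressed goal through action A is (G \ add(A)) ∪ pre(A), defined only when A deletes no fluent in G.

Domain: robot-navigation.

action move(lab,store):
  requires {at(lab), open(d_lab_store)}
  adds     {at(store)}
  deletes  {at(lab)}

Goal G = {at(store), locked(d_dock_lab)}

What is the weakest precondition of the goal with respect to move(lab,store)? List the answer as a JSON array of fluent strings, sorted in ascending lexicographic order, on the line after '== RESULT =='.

Compute (G \ add) ∪ pre:
  G ∩ del = {}  (empty — regression defined)
  G \ add = {at(store), locked(d_dock_lab)} \ {at(store)} = {locked(d_dock_lab)}
  ∪ pre   = {locked(d_dock_lab)} ∪ {at(lab), open(d_lab_store)}
          = {at(lab), locked(d_dock_lab), open(d_lab_store)}

== RESULT ==
["at(lab)", "locked(d_dock_lab)", "open(d_lab_store)"]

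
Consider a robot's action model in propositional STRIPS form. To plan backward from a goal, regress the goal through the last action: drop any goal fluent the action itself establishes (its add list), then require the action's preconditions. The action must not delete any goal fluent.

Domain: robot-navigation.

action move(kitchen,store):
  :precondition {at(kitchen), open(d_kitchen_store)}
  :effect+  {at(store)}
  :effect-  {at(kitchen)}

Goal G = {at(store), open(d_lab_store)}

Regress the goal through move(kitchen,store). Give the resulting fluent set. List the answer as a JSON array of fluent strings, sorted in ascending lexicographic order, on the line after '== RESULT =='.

Regress:
  G ∩ del = {}  (empty — regression defined)
  G \ add = {at(store), open(d_lab_store)} \ {at(store)} = {open(d_lab_store)}
  ∪ pre   = {open(d_lab_store)} ∪ {at(kitchen), open(d_kitchen_store)}
          = {at(kitchen), open(d_kitchen_store), open(d_lab_store)}

== RESULT ==
["at(kitchen)", "open(d_kitchen_store)", "open(d_lab_store)"]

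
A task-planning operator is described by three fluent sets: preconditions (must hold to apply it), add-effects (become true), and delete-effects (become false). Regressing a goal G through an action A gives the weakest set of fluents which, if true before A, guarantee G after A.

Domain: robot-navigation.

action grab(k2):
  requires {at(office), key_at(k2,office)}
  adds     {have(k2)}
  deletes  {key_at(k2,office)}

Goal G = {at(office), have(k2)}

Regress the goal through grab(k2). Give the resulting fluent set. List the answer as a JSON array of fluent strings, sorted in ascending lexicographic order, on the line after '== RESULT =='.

Regress:
  G ∩ del = {}  (empty — regression defined)
  G \ add = {at(office), have(k2)} \ {have(k2)} = {at(office)}
  ∪ pre   = {at(office)} ∪ {at(office), key_at(k2,office)}
          = {at(office), key_at(k2,office)}

== RESULT ==
["at(office)", "key_at(k2,office)"]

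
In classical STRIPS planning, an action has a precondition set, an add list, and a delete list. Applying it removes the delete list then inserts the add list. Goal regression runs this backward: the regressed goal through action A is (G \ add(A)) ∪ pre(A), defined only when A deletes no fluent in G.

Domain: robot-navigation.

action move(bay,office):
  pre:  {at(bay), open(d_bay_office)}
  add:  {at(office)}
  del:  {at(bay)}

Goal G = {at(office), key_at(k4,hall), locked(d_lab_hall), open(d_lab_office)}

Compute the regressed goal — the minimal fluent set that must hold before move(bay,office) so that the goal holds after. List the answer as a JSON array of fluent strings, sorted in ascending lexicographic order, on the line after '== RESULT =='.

Compute (G \ add) ∪ pre:
  G ∩ del = {}  (empty — regression defined)
  G \ add = {at(office), key_at(k4,hall), locked(d_lab_hall), open(d_lab_office)} \ {at(office)} = {key_at(k4,hall), locked(d_lab_hall), open(d_lab_office)}
  ∪ pre   = {key_at(k4,hall), locked(d_lab_hall), open(d_lab_office)} ∪ {at(bay), open(d_bay_office)}
          = {at(bay), key_at(k4,hall), locked(d_lab_hall), open(d_bay_office), open(d_lab_office)}

== RESULT ==
["at(bay)", "key_at(k4,hall)", "locked(d_lab_hall)", "open(d_bay_office)", "open(d_lab_office)"]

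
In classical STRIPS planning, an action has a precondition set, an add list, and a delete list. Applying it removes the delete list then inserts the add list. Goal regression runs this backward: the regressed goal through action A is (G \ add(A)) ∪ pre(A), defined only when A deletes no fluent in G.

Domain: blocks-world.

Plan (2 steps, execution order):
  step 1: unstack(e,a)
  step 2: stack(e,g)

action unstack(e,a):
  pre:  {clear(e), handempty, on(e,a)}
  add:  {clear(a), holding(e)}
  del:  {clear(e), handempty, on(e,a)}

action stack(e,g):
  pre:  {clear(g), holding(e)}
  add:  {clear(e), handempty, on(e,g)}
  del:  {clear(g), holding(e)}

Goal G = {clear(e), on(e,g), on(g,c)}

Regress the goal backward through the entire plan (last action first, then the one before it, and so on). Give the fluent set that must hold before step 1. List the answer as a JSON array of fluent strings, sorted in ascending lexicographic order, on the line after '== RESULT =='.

Regress step by step:
  through step 2 (stack(e,g)): drop {clear(e), on(e,g)}, keep {on(g,c)}, require {clear(g), holding(e)}
    → {clear(g), holding(e), on(g,c)}
  through step 1 (unstack(e,a)): drop {holding(e)}, keep {clear(g), on(g,c)}, require {clear(e), handempty, on(e,a)}
    → {clear(e), clear(g), handempty, on(e,a), on(g,c)}

== RESULT ==
["clear(e)", "clear(g)", "handempty", "on(e,a)", "on(g,c)"]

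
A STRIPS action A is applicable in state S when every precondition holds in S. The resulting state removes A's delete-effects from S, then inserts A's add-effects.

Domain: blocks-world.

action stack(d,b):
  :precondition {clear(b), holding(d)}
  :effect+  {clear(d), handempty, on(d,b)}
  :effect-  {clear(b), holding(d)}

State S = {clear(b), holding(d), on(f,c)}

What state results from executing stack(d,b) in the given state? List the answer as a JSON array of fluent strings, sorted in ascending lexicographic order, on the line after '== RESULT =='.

Progress:
  pre ⊆ S: {clear(b), holding(d)} ⊆ S  — applicable
  S \ del = {on(f,c)}
  ∪ add   = {clear(d), handempty, on(d,b), on(f,c)}

== RESULT ==
["clear(d)", "handempty", "on(d,b)", "on(f,c)"]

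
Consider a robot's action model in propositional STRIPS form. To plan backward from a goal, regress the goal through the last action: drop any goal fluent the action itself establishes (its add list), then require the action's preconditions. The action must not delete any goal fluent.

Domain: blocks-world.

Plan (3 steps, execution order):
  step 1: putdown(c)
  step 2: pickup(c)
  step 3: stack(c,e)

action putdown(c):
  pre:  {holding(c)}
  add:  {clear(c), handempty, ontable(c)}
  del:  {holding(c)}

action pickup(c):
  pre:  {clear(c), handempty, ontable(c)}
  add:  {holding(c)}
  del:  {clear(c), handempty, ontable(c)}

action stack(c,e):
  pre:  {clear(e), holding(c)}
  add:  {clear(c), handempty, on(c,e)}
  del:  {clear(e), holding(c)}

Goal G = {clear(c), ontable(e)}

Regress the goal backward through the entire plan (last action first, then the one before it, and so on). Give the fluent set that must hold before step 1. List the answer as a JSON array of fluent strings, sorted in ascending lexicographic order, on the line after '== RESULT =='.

Regress step by step:
  through step 3 (stack(c,e)): drop {clear(c)}, keep {ontable(e)}, require {clear(e), holding(c)}
    → {clear(e), holding(c), ontable(e)}
  through step 2 (pickup(c)): drop {holding(c)}, keep {clear(e), ontable(e)}, require {clear(c), handempty, ontable(c)}
    → {clear(c), clear(e), handempty, ontable(c), ontable(e)}
  through step 1 (putdown(c)): drop {clear(c), handempty, ontable(c)}, keep {clear(e), ontable(e)}, require {holding(c)}
    → {clear(e), holding(c), ontable(e)}

== RESULT ==
["clear(e)", "holding(c)", "ontable(e)"]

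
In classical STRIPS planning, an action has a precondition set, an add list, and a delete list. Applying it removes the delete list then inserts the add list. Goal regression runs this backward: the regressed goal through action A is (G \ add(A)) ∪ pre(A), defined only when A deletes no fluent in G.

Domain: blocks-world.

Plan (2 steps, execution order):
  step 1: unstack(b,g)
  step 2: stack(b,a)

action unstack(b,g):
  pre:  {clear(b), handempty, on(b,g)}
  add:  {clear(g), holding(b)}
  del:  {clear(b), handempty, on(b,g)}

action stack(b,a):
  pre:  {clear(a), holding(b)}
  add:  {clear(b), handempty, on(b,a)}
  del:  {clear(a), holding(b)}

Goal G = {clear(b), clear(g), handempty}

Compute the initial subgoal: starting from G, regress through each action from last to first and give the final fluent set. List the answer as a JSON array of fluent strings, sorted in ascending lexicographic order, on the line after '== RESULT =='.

Work backward from the goal:
  through step 2 (stack(b,a)): drop {clear(b), handempty}, keep {clear(g)}, require {clear(a), holding(b)}
    → {clear(a), clear(g), holding(b)}
  through step 1 (unstack(b,g)): drop {clear(g), holding(b)}, keep {clear(a)}, require {clear(b), handempty, on(b,g)}
    → {clear(a), clear(b), handempty, on(b,g)}

== RESULT ==
["clear(a)", "clear(b)", "handempty", "on(b,g)"]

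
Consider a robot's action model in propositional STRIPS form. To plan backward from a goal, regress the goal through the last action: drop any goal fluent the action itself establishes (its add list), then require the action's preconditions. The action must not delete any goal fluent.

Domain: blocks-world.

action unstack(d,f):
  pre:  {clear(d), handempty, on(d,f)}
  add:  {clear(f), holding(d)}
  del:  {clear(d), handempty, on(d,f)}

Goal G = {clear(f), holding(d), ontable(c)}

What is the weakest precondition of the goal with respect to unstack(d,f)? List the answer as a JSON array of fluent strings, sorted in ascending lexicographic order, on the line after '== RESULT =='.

Compute (G \ add) ∪ pre:
  G ∩ del = {}  (empty — regression defined)
  G \ add = {clear(f), holding(d), ontable(c)} \ {clear(f), holding(d)} = {ontable(c)}
  ∪ pre   = {ontable(c)} ∪ {clear(d), handempty, on(d,f)}
          = {clear(d), handempty, on(d,f), ontable(c)}

== RESULT ==
["clear(d)", "handempty", "on(d,f)", "ontable(c)"]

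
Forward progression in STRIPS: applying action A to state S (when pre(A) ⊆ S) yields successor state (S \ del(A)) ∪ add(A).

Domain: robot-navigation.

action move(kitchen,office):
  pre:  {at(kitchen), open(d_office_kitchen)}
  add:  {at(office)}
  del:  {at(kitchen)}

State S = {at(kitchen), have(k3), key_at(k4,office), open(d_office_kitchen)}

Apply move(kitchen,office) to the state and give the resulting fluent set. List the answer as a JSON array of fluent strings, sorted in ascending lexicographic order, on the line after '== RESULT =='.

Progress:
  pre ⊆ S: {at(kitchen), open(d_office_kitchen)} ⊆ S  — applicable
  S \ del = {have(k3), key_at(k4,office), open(d_office_kitchen)}
  ∪ add   = {at(office), have(k3), key_at(k4,office), open(d_office_kitchen)}

== RESULT ==
["at(office)", "have(k3)", "key_at(k4,office)", "open(d_office_kitchen)"]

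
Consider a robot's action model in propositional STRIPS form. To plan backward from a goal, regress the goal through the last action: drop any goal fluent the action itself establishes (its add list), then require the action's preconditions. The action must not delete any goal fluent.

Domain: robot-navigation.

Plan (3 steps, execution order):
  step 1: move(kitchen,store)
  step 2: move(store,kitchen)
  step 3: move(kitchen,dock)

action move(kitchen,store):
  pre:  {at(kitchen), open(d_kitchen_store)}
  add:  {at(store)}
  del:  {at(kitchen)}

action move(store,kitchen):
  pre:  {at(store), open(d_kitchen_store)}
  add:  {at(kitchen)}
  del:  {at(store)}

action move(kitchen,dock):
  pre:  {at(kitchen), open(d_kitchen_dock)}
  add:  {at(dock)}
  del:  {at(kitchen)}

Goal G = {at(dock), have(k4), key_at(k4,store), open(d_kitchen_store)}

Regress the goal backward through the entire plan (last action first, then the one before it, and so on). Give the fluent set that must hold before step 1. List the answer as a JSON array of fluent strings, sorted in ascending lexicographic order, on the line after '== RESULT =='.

Work backward from the goal:
  through step 3 (move(kitchen,dock)): drop {at(dock)}, keep {have(k4), key_at(k4,store), open(d_kitchen_store)}, require {at(kitchen), open(d_kitchen_dock)}
    → {at(kitchen), have(k4), key_at(k4,store), open(d_kitchen_dock), open(d_kitchen_store)}
  through step 2 (move(store,kitchen)): drop {at(kitchen)}, keep {have(k4), key_at(k4,store), open(d_kitchen_dock), open(d_kitchen_store)}, require {at(store), open(d_kitchen_store)}
    → {at(store), have(k4), key_at(k4,store), open(d_kitchen_dock), open(d_kitchen_store)}
  through step 1 (move(kitchen,store)): drop {at(store)}, keep {have(k4), key_at(k4,store), open(d_kitchen_dock), open(d_kitchen_store)}, require {at(kitchen), open(d_kitchen_store)}
    → {at(kitchen), have(k4), key_at(k4,store), open(d_kitchen_dock), open(d_kitchen_store)}

== RESULT ==
["at(kitchen)", "have(k4)", "key_at(k4,store)", "open(d_kitchen_dock)", "open(d_kitchen_store)"]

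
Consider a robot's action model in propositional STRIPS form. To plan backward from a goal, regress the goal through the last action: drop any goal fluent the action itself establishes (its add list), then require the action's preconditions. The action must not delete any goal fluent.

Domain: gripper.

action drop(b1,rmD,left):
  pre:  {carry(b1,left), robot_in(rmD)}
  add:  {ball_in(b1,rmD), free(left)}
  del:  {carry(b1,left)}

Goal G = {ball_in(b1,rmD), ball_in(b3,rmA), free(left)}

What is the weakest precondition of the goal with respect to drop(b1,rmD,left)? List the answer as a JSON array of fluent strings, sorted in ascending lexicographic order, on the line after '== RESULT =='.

Regress:
  G ∩ del = {}  (empty — regression defined)
  G \ add = {ball_in(b1,rmD), ball_in(b3,rmA), free(left)} \ {ball_in(b1,rmD), free(left)} = {ball_in(b3,rmA)}
  ∪ pre   = {ball_in(b3,rmA)} ∪ {carry(b1,left), robot_in(rmD)}
          = {ball_in(b3,rmA), carry(b1,left), robot_in(rmD)}

== RESULT ==
["ball_in(b3,rmA)", "carry(b1,left)", "robot_in(rmD)"]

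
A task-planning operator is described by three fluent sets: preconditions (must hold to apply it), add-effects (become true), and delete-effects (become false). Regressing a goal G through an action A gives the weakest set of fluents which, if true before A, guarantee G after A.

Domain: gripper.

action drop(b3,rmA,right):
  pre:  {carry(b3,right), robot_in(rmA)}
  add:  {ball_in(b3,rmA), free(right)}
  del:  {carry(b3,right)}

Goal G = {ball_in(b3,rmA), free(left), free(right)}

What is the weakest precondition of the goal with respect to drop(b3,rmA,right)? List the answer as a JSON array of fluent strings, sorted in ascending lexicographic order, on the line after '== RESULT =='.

Compute (G \ add) ∪ pre:
  G ∩ del = {}  (empty — regression defined)
  G \ add = {ball_in(b3,rmA), free(left), free(right)} \ {ball_in(b3,rmA), free(right)} = {free(left)}
  ∪ pre   = {free(left)} ∪ {carry(b3,right), robot_in(rmA)}
          = {carry(b3,right), free(left), robot_in(rmA)}

== RESULT ==
["carry(b3,right)", "free(left)", "robot_in(rmA)"]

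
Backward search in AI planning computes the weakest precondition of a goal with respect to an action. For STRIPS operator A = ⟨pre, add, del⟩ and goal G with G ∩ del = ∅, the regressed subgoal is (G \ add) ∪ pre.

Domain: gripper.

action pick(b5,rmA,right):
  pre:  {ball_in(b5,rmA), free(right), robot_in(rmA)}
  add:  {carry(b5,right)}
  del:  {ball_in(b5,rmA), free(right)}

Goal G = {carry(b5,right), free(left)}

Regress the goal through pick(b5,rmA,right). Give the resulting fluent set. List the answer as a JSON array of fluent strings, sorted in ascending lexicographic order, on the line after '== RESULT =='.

Regress:
  G ∩ del = {}  (empty — regression defined)
  G \ add = {carry(b5,right), free(left)} \ {carry(b5,right)} = {free(left)}
  ∪ pre   = {free(left)} ∪ {ball_in(b5,rmA), free(right), robot_in(rmA)}
          = {ball_in(b5,rmA), free(left), free(right), robot_in(rmA)}

== RESULT ==
["ball_in(b5,rmA)", "free(left)", "free(right)", "robot_in(rmA)"]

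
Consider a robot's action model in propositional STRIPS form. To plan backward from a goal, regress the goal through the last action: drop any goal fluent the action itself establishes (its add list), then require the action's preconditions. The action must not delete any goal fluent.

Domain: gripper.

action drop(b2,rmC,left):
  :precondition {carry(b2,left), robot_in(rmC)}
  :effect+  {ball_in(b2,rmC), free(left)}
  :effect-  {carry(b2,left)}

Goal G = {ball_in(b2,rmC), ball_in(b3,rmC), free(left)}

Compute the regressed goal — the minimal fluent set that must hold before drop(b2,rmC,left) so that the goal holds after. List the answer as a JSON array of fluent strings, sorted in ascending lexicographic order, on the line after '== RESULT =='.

Regress:
  G ∩ del = {}  (empty — regression defined)
  G \ add = {ball_in(b2,rmC), ball_in(b3,rmC), free(left)} \ {ball_in(b2,rmC), free(left)} = {ball_in(b3,rmC)}
  ∪ pre   = {ball_in(b3,rmC)} ∪ {carry(b2,left), robot_in(rmC)}
          = {ball_in(b3,rmC), carry(b2,left), robot_in(rmC)}

== RESULT ==
["ball_in(b3,rmC)", "carry(b2,left)", "robot_in(rmC)"]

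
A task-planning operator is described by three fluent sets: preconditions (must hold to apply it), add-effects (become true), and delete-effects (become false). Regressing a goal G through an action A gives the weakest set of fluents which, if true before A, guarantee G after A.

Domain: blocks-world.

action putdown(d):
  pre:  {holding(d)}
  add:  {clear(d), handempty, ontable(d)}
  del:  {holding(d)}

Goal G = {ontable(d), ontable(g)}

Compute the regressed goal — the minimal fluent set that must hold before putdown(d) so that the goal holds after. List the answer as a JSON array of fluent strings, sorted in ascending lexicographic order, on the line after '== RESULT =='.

Regress:
  G ∩ del = {}  (empty — regression defined)
  G \ add = {ontable(d), ontable(g)} \ {clear(d), handempty, ontable(d)} = {ontable(g)}
  ∪ pre   = {ontable(g)} ∪ {holding(d)}
          = {holding(d), ontable(g)}

== RESULT ==
["holding(d)", "ontable(g)"]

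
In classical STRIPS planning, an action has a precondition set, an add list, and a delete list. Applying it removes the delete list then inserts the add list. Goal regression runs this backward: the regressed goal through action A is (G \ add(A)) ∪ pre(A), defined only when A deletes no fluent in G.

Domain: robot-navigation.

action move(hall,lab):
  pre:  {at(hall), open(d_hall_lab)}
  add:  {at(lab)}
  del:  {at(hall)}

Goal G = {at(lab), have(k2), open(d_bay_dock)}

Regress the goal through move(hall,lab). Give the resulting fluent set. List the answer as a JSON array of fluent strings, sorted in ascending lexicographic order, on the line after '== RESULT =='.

Compute (G \ add) ∪ pre:
  G ∩ del = {}  (empty — regression defined)
  G \ add = {at(lab), have(k2), open(d_bay_dock)} \ {at(lab)} = {have(k2), open(d_bay_dock)}
  ∪ pre   = {have(k2), open(d_bay_dock)} ∪ {at(hall), open(d_hall_lab)}
          = {at(hall), have(k2), open(d_bay_dock), open(d_hall_lab)}

== RESULT ==
["at(hall)", "have(k2)", "open(d_bay_dock)", "open(d_hall_lab)"]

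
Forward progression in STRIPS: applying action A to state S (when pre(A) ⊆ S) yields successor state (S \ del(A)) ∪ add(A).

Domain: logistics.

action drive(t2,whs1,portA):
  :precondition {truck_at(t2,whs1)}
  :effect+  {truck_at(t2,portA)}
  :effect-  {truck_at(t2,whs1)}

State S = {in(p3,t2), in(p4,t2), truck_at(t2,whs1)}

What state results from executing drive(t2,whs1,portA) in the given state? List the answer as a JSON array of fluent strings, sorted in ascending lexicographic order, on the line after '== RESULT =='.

Compute (S \ del) ∪ add:
  pre ⊆ S: {truck_at(t2,whs1)} ⊆ S  — applicable
  S \ del = {in(p3,t2), in(p4,t2)}
  ∪ add   = {in(p3,t2), in(p4,t2), truck_at(t2,portA)}

== RESULT ==
["in(p3,t2)", "in(p4,t2)", "truck_at(t2,portA)"]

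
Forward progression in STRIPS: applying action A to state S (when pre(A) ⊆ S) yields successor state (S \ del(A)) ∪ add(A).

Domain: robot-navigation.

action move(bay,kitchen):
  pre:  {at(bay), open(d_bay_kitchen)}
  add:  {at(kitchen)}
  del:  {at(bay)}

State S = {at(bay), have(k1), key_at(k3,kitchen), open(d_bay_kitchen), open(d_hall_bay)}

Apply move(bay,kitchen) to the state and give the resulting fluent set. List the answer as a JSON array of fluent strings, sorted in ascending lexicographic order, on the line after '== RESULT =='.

Progress:
  pre ⊆ S: {at(bay), open(d_bay_kitchen)} ⊆ S  — applicable
  S \ del = {have(k1), key_at(k3,kitchen), open(d_bay_kitchen), open(d_hall_bay)}
  ∪ add   = {at(kitchen), have(k1), key_at(k3,kitchen), open(d_bay_kitchen), open(d_hall_bay)}

== RESULT ==
["at(kitchen)", "have(k1)", "key_at(k3,kitchen)", "open(d_bay_kitchen)", "open(d_hall_bay)"]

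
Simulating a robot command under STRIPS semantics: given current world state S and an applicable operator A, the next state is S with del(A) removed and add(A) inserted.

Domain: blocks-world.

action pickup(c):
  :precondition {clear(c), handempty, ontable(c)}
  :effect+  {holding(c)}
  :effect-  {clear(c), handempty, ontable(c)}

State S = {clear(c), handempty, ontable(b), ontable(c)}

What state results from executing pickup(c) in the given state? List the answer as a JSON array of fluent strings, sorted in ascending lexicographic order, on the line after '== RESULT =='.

Compute (S \ del) ∪ add:
  pre ⊆ S: {clear(c), handempty, ontable(c)} ⊆ S  — applicable
  S \ del = {ontable(b)}
  ∪ add   = {holding(c), ontable(b)}

== RESULT ==
["holding(c)", "ontable(b)"]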